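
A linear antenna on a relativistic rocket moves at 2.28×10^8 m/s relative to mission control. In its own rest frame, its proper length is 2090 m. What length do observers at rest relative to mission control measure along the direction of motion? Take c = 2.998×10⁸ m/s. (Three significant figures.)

1360 m

β = v/c = (2.28×10^8 m/s)/(2.998×10⁸ m/s) = 0.760507.
γ = 1/√(1 − β²) = 1/√(1 − 0.5783709) = 1/√0.4216291 = 1/0.64933 = 1.54.
Along the direction of motion the measured length is L₀/γ = 2090/1.54 = 1360 m.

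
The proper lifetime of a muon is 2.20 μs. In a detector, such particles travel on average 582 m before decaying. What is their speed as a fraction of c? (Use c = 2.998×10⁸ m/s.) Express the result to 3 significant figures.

0.662c

Lab distance = (lab lifetime)·v = γτ·βc, so βγ = d/(cτ) = 582.0/(2.998×10⁸ × 2.200×10^-6) = 0.88241.
With βγ = 0.88241: γ² = 1 + (βγ)² = 1.778647, and β = (βγ)/γ = 0.88241/1.33366 = 0.662.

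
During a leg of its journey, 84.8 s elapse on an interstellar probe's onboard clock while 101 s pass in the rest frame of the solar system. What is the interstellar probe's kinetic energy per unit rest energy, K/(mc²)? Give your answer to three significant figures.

γ = Δt/Δτ = 101/84.8 = 1.19104.
K/(mc²) = γ − 1 = 1.19104 − 1 = 0.191.

0.191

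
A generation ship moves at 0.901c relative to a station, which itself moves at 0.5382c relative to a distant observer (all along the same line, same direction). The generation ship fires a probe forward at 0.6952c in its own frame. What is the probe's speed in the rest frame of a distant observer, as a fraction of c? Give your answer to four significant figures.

Compose velocities in two stages. Stage 1 (into S'): u₁ = (0.6952+0.901)/(1+0.6952×0.901) = 0.98145.
Stage 2 (into S): u = (0.98145+0.5382)/(1+0.98145×0.5382) = 0.99439, so the speed is 0.9944c.

0.9944c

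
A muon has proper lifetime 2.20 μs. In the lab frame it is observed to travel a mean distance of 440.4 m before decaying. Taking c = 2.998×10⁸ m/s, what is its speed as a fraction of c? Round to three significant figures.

Lab distance = (lab lifetime)·v = γτ·βc, so βγ = d/(cτ) = 440.4/(2.998×10⁸ × 2.200×10^-6) = 0.66772.
With βγ = 0.66772: γ² = 1 + (βγ)² = 1.44585, and β = (βγ)/γ = 0.66772/1.20244 = 0.555.

0.555c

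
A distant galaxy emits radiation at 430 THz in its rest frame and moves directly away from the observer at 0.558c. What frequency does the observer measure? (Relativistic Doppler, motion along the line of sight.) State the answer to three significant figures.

Relativistic Doppler (source moving away): f_obs = f_src · √((1−β)/(1+β)).
With β = 0.558: factor = √(0.442/1.558) = 0.53263.
f_obs = 430 × 0.53263 = 229 THz.

229 THz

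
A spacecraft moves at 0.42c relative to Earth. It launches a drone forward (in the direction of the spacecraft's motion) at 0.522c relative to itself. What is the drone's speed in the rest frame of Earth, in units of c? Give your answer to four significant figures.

0.7726c

In units of c, u = (u' + v)/(1 + u'v) with u' = 0.522 and v = 0.42.
Numerator: 0.522 + 0.42 = 0.942. Denominator: 1 + (0.522)(0.42) = 1.21924.
u = 0.942/1.21924 = 0.77261, so the speed is 0.7726c.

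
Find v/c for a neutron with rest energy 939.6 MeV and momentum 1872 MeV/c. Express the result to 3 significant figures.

0.894

βγ = pc/(mc²) = 1872/939.6 = 1.9923.
Since γ² = 1 + (βγ)² = 4.96926, γ = √4.96926 = 2.22918, and β = (βγ)/γ = 1.9923/2.22918 = 0.894.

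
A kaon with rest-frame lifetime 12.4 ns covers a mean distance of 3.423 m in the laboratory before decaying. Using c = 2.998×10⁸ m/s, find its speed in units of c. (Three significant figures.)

0.677c

d = βγcτ ⇒ βγ = d/(cτ) = 3.423 m / (3.71752 m) = 0.92078.
β = (βγ)/√(1+(βγ)²) = 0.92078/√1.847836 = 0.677.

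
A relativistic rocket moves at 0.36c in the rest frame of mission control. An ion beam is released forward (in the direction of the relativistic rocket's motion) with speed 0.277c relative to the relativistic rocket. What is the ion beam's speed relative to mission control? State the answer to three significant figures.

0.579c

In units of c, u = (u' + v)/(1 + u'v) with u' = 0.277 and v = 0.36.
Numerator: 0.277 + 0.36 = 0.637. Denominator: 1 + (0.277)(0.36) = 1.09972.
u = 0.637/1.09972 = 0.57924, so the speed is 0.579c.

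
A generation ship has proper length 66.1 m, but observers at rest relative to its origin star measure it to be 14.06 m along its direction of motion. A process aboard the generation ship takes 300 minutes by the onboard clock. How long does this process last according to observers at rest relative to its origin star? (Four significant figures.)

1410 minutes

γ = L₀/L = 66.1/14.06 = 4.70128.
Δt = γΔτ = 4.70128 × 300 = 1410 minutes.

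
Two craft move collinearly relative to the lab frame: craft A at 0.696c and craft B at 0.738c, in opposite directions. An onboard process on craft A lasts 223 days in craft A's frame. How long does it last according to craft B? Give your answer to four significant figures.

Transform craft A's velocity into craft B's frame: (0.696 + 0.738)/(1 + 0.696·0.738) = 1.434/1.513648, so the relative speed is 0.94738c.
At |u| = 0.94738c, γ = (1 − 0.897529)^(−1/2) = 3.1239.
The clock on craft A records proper time, so craft B measures Δt = γΔτ = 3.1239 × 223 = 696.6 days.

696.6 days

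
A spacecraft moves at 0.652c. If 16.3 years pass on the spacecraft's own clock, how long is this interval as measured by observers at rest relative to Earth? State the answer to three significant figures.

With β = 0.652, γ = 1/√(1 − 0.652²) = 1/√0.574896 = 1.3189.
The onboard clock measures proper time, so the interval in the rest frame of Earth is dilated: Δt = γ·Δτ = 1.3189 × 16.3 years = 21.5 years.

21.5 years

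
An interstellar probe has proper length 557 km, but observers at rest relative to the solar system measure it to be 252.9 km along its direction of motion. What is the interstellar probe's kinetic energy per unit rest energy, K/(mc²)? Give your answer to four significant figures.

1.202

Length contraction gives γ = L₀/L = 557/252.9 = 2.20245.
K/(mc²) = γ − 1 = 2.20245 − 1 = 1.202.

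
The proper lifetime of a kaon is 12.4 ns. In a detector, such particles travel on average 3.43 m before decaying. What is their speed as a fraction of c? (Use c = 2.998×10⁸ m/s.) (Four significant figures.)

Lab distance = (lab lifetime)·v = γτ·βc, so βγ = d/(cτ) = 3.430/(2.998×10⁸ × 1.240×10^-8) = 0.92266.
With βγ = 0.92266: γ² = 1 + (βγ)² = 1.851301, and β = (βγ)/γ = 0.92266/1.36063 = 0.6781.

0.6781c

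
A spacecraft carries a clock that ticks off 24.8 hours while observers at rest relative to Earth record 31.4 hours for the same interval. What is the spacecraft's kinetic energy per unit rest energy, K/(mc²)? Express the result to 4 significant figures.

0.2661

γ = Δt/Δτ = 31.4/24.8 = 1.26613.
K/(mc²) = γ − 1 = 1.26613 − 1 = 0.2661.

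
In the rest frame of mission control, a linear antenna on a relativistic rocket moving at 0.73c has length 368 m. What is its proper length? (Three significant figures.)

Lorentz factor: γ = (1 − 0.5329)^(−1/2) = 1.4632.
Proper length: L₀ = γ·L = 1.4632 × 368 = 538 m.

538 m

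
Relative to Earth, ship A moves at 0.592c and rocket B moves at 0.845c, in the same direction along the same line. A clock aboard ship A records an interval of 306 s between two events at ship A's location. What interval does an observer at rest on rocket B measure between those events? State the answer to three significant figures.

Speed of ship A in rocket B's frame: u = (v_A − v_B)/(1 − v_A v_B/c²) = (0.592 − 0.845)/(1 − 0.592×0.845) = −0.253/0.49976 = −0.50624; |u| = 0.50624c.
γ for this relative speed: γ = 1/√(1 − 0.256279) = 1.1596.
Ship A's interval is proper; time dilation gives Δt_B = γΔτ = 1.1596 × 306 s = 355 s.

355 s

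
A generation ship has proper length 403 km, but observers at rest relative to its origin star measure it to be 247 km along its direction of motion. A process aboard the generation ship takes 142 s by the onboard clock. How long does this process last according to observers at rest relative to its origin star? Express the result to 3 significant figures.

From L = L₀/γ: γ = 403/247 = 1.63158.
Δt = γΔτ = 1.63158 × 142 = 232 s.

232 s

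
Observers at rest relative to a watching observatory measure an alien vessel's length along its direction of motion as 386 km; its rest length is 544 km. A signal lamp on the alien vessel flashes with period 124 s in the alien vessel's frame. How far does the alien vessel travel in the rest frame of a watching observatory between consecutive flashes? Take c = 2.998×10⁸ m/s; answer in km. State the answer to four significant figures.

γ = L₀/L = 544/386 = 1.40933.
β = √(1 − 1/γ²) = 0.70465. Lab-frame period = γτ = 1.40933×124 s = 174.76 s. Distance = βc × γτ = 0.70465 × 2.998×10⁸ m/s × 174.76 s = 3.6919×10^10 m = 3.692×10^7 km.

3.692×10^7 km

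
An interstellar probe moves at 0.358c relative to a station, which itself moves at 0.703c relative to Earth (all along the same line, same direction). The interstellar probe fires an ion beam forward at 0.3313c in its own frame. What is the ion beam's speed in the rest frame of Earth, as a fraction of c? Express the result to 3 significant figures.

First combine the ion beam and interstellar probe (S''→S'): u₁ = (0.3313 + 0.358)/(1 + 0.3313×0.358) = 0.6893/1.1186054 = 0.61621.
Then combine with the station (S'→S): u = (0.61621 + 0.703)/(1 + 0.61621×0.703) = 1.31921/1.43319563 = 0.92047.

0.920c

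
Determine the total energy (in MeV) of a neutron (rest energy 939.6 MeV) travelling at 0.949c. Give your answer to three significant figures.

2980 MeV

Lorentz factor: γ = (1 − 0.900601)^(−1/2) = 3.1718.
Total energy: E = γmc² = 3.1718 × 939.6 MeV = 2980 MeV.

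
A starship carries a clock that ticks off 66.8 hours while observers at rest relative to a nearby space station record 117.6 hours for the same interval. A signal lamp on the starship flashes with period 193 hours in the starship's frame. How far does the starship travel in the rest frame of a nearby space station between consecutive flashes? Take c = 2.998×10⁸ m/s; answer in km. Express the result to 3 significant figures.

The time-dilation ratio gives γ = 117.6/66.8 = 1.76048.
β = √(1 − 1/γ²) = 0.82301. Lab-frame period = γτ = 1.76048×193 hours = 339.77 hours. Distance = βc × γτ = 0.82301 × 2.998×10⁸ m/s × 1223172 s = 3.0180×10^14 m = 3.02×10^11 km.

3.02×10^11 km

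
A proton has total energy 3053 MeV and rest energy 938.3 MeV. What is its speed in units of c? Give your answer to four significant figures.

0.9516c

Total energy E = γmc² gives γ = 3053/938.3 = 3.2538.
Hence β = √(1 − 1/γ²) = √(1 − 0.0944536) = √0.9055464 = 0.9516.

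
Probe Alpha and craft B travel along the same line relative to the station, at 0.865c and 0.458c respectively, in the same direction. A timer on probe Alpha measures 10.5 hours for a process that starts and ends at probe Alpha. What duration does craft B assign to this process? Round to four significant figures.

14.21 hours

Transform probe Alpha's velocity into craft B's frame: (0.865 − 0.458)/(1 − 0.865·0.458) = 0.407/0.60383, so the relative speed is 0.67403c.
γ for this relative speed: γ = 1/√(1 − 0.454316) = 1.3537.
The clock on probe Alpha records proper time, so craft B measures Δt = γΔτ = 1.3537 × 10.5 = 14.21 hours.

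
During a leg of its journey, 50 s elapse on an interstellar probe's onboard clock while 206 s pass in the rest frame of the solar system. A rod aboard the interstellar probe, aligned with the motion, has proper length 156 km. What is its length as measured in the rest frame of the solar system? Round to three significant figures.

37.9 km

γ = Δt/Δτ = 206/50 = 4.12.
L = L₀/γ = 156/4.12 = 37.9 km.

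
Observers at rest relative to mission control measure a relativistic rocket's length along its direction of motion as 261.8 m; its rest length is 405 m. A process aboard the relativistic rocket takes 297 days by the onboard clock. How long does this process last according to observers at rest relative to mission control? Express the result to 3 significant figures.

459 days

Length contraction gives γ = L₀/L = 405/261.8 = 1.54698.
The same γ dilates the second interval: 1.54698 × 297 days = 459 days.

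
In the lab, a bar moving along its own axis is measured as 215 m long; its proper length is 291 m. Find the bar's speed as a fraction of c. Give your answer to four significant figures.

Length contraction gives γ = L₀/L = 291/215 = 1.3535.
β = √(1 − 1/γ²) = √0.454137 = 0.6739.

0.6739c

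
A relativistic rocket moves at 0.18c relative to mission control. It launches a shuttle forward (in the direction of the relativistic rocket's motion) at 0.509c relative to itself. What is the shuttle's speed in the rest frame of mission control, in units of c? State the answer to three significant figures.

0.631c

Relativistic velocity addition: u = (u' + v)/(1 + u'v/c²), with u' = 0.509c and v = 0.18c.
Numerator: 0.509 + 0.18 = 0.689. Denominator: 1 + (0.509)(0.18) = 1.09162.
u = 0.689/1.09162 = 0.63117, so the speed is 0.631c.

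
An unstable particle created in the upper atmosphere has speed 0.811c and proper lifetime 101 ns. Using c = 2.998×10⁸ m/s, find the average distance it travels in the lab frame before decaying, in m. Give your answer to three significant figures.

Lorentz factor: γ = (1 − 0.657721)^(−1/2) = 1.7093.
Lab-frame lifetime: Δt = γτ = 1.7093 × 101 ns = 172.64 ns.
Distance: d = vΔt = 0.811 × 2.998×10⁸ m/s × 1.7264×10^-7 s = 42.0 m.

42.0 m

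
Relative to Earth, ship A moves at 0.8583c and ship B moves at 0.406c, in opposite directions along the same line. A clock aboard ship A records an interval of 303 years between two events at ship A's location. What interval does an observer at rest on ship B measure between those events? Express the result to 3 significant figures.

871 years

The velocity of ship A relative to ship B is (0.8583 + 0.406)c / (1 + 0.8583×0.406) = 0.93758c; relative speed 0.93758c.
At |u| = 0.93758c, γ = (1 − 0.879056)^(−1/2) = 2.8755.
The clock on ship A records proper time, so ship B measures Δt = γΔτ = 2.8755 × 303 = 871 years.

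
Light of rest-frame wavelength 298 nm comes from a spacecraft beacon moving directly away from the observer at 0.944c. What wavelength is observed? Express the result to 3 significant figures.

1760 nm

Relativistic Doppler for wavelength: λ_obs = λ_src · √((1+β)/(1−β)).
With β = 0.944: factor = √(1.944/0.056) = 5.8919.
λ_obs = 298 × 5.8919 = 1760 nm.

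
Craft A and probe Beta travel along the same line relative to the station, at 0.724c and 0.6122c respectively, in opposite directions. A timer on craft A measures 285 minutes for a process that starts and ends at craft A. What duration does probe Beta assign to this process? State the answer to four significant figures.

754.1 minutes

The velocity of craft A relative to probe Beta is (0.724 + 0.6122)c / (1 + 0.724×0.6122) = 0.92584c; relative speed 0.92584c.
At |u| = 0.92584c, γ = (1 − 0.85718)^(−1/2) = 2.6461.
The clock on craft A records proper time, so probe Beta measures Δt = γΔτ = 2.6461 × 285 = 754.1 minutes.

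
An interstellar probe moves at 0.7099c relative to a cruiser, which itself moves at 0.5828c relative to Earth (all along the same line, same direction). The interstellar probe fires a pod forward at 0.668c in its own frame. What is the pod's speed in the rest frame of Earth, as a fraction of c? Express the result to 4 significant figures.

Apply u = (u'+v)/(1+u'v) twice. Pod in the cruiser frame: (0.668+0.7099)/(1+0.668·0.7099) = 1.3779/1.4742132 = 0.93467c.
That velocity, transformed to the rest frame of Earth: (0.93467+0.5828)/(1+0.93467·0.5828) = 1.51747/1.544725676 = 0.98236c.

0.9824c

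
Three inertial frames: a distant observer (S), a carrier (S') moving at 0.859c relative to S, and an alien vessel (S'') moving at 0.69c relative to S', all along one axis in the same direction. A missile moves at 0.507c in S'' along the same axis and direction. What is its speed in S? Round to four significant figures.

0.9909c

First combine the missile and alien vessel (S''→S'): u₁ = (0.507 + 0.69)/(1 + 0.507×0.69) = 1.197/1.34983 = 0.88678.
Then combine with the carrier (S'→S): u = (0.88678 + 0.859)/(1 + 0.88678×0.859) = 1.74578/1.76174402 = 0.99094.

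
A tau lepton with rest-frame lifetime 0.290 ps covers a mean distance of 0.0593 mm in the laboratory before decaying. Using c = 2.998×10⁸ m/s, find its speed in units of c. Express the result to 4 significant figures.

0.5635c

Lab distance = (lab lifetime)·v = γτ·βc, so βγ = d/(cτ) = 5.930×10^-5/(2.998×10⁸ × 2.900×10^-13) = 0.68206.
With βγ = 0.68206: γ² = 1 + (βγ)² = 1.465206, and β = (βγ)/γ = 0.68206/1.21046 = 0.5635.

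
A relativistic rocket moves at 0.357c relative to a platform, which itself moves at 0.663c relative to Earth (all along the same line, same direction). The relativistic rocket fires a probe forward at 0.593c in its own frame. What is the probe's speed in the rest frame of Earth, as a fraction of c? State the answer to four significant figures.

0.9521c

First combine the probe and relativistic rocket (S''→S'): u₁ = (0.593 + 0.357)/(1 + 0.593×0.357) = 0.95/1.211701 = 0.78402.
Then combine with the platform (S'→S): u = (0.78402 + 0.663)/(1 + 0.78402×0.663) = 1.44702/1.51980526 = 0.95211.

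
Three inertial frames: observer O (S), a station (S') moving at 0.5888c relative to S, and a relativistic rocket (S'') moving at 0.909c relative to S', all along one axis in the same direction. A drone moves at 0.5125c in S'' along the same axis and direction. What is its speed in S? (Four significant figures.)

0.9921c

First combine the drone and relativistic rocket (S''→S'): u₁ = (0.5125 + 0.909)/(1 + 0.5125×0.909) = 1.4215/1.4658625 = 0.96974.
Then combine with the station (S'→S): u = (0.96974 + 0.5888)/(1 + 0.96974×0.5888) = 1.55854/1.570982912 = 0.99208.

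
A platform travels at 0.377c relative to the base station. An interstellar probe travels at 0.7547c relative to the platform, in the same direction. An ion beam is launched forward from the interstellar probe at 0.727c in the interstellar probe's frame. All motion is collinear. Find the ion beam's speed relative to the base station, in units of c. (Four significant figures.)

0.9802c

First combine the ion beam and interstellar probe (S''→S'): u₁ = (0.727 + 0.7547)/(1 + 0.727×0.7547) = 1.4817/1.5486669 = 0.95676.
Then combine with the platform (S'→S): u = (0.95676 + 0.377)/(1 + 0.95676×0.377) = 1.33376/1.36069852 = 0.9802.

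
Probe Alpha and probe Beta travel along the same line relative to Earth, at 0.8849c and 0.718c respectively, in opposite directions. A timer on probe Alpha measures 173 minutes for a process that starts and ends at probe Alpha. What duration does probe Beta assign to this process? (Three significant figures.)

873 minutes

Speed of probe Alpha in probe Beta's frame: u = (v_A + v_B)/(1 + v_A v_B/c²) = (0.8849 + 0.718)/(1 + 0.8849×0.718) = 1.6029/1.6353582 = 0.98015; |u| = 0.98015c.
γ for this relative speed: γ = 1/√(1 − 0.960694) = 5.0439.
The clock on probe Alpha records proper time, so probe Beta measures Δt = γΔτ = 5.0439 × 173 = 873 minutes.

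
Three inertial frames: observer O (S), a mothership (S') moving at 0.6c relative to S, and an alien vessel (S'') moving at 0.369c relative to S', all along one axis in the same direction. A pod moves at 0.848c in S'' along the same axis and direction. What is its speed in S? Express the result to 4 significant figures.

0.9812c

Compose velocities in two stages. Stage 1 (into S'): u₁ = (0.848+0.369)/(1+0.848×0.369) = 0.92695.
Stage 2 (into S): u = (0.92695+0.6)/(1+0.92695×0.6) = 0.98122, so the speed is 0.9812c.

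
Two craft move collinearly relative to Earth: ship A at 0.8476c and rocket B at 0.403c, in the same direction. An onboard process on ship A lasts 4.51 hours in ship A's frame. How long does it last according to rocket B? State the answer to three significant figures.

6.11 hours

Speed of ship A in rocket B's frame: u = (v_A − v_B)/(1 − v_A v_B/c²) = (0.8476 − 0.403)/(1 − 0.8476×0.403) = 0.4446/0.6584172 = 0.67526; |u| = 0.67526c.
At |u| = 0.67526c, γ = (1 − 0.455976)^(−1/2) = 1.3558.
The clock on ship A records proper time, so rocket B measures Δt = γΔτ = 1.3558 × 4.51 = 6.11 hours.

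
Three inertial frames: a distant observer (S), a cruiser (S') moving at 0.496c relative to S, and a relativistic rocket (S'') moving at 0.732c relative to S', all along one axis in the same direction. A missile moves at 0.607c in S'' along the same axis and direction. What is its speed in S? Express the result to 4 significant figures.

0.9748c

Apply u = (u'+v)/(1+u'v) twice. Missile in the cruiser frame: (0.607+0.732)/(1+0.607·0.732) = 1.339/1.444324 = 0.92708c.
That velocity, transformed to the rest frame of a distant observer: (0.92708+0.496)/(1+0.92708·0.496) = 1.42308/1.45983168 = 0.97482c.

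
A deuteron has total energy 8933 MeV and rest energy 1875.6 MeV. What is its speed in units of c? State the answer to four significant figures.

γ = E/(mc²) = 8933/1875.6 = 4.7627.
β = √(1 − 1/γ²) = √(1 − 0.0440853) = √0.9559147 = 0.9777.

0.9777c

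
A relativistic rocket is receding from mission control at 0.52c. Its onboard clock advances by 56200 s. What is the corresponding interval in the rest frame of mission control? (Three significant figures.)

Lorentz factor: γ = (1 − 0.2704)^(−1/2) = 1.1707.
Time dilation: Δt = γ·Δτ = 1.1707 × 56200 = 65800 s.

65800 s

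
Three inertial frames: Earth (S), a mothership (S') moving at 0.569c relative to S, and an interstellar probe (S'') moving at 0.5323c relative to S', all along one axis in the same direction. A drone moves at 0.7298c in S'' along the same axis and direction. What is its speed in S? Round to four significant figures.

First combine the drone and interstellar probe (S''→S'): u₁ = (0.7298 + 0.5323)/(1 + 0.7298×0.5323) = 1.2621/1.38847254 = 0.90898.
Then combine with the mothership (S'→S): u = (0.90898 + 0.569)/(1 + 0.90898×0.569) = 1.47798/1.51720962 = 0.97414.

0.9741c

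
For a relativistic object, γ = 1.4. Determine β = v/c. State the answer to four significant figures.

0.6999

β = √(1 − 1/γ²) = √(1 − 1/1.96) = √0.489796 = 0.6999.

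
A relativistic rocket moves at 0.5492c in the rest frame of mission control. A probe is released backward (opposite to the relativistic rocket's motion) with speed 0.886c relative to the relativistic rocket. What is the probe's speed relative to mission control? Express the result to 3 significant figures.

0.656c

Relativistic velocity addition: u = (u' + v)/(1 + u'v/c²), with u' = −0.886c and v = 0.5492c.
Numerator: −0.886 + 0.5492 = −0.3368. Denominator: 1 + (−0.886)(0.5492) = 0.5134088.
u = −0.3368/0.5134088 = −0.65601, so the speed is 0.656c.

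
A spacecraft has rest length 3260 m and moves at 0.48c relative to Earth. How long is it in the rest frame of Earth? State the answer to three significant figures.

2860 m

With β = 0.48, γ = 1/√(1 − 0.48²) = 1/√0.7696 = 1.1399.
Along the direction of motion the measured length is L₀/γ = 3260/1.1399 = 2860 m.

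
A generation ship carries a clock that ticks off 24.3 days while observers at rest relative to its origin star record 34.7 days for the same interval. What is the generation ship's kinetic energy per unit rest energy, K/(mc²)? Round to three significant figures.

γ = Δt/Δτ = 34.7/24.3 = 1.42798.
K/(mc²) = γ − 1 = 1.42798 − 1 = 0.428.

0.428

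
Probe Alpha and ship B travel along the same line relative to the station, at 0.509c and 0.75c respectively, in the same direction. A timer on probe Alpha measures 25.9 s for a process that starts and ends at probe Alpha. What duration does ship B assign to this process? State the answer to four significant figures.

28.12 s

Transform probe Alpha's velocity into ship B's frame: (0.509 − 0.75)/(1 − 0.509·0.75) = −0.241/0.61825, so the relative speed is 0.38981c.
At |u| = 0.38981c, γ = (1 − 0.151952)^(−1/2) = 1.0859.
Probe Alpha's interval is proper; time dilation gives Δt_B = γΔτ = 1.0859 × 25.9 s = 28.12 s.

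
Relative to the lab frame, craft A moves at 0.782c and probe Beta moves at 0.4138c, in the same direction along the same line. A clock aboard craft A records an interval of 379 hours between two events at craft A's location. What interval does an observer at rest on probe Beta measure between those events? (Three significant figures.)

452 hours

The velocity of craft A relative to probe Beta is (0.782 − 0.4138)c / (1 − 0.782×0.4138) = 0.54435c; relative speed 0.54435c.
At |u| = 0.54435c, γ = (1 − 0.296317)^(−1/2) = 1.1921.
Craft A's interval is proper; time dilation gives Δt_B = γΔτ = 1.1921 × 379 hours = 452 hours.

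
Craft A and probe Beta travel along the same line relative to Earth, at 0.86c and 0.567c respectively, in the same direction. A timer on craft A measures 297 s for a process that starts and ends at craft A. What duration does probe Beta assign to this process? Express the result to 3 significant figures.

Transform craft A's velocity into probe Beta's frame: (0.86 − 0.567)/(1 − 0.86·0.567) = 0.293/0.51238, so the relative speed is 0.57184c.
At |u| = 0.57184c, γ = (1 − 0.327001)^(−1/2) = 1.219.
The clock on craft A records proper time, so probe Beta measures Δt = γΔτ = 1.219 × 297 = 362 s.

362 s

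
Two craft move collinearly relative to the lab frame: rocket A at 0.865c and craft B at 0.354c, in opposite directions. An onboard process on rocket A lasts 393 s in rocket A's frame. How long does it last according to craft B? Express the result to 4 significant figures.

The velocity of rocket A relative to craft B is (0.865 + 0.354)c / (1 + 0.865×0.354) = 0.93323c; relative speed 0.93323c.
At |u| = 0.93323c, γ = (1 − 0.870918)^(−1/2) = 2.7833.
The clock on rocket A records proper time, so craft B measures Δt = γΔτ = 2.7833 × 393 = 1094 s.

1094 s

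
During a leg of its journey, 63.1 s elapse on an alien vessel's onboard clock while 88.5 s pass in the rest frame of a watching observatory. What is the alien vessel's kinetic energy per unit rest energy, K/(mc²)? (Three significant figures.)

γ = Δt/Δτ = 88.5/63.1 = 1.40254.
Since K = (γ−1)mc², K/(mc²) = 1.40254 − 1 = 0.403.

0.403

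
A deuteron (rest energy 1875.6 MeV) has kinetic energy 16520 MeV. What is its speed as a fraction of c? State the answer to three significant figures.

0.995c

K = (γ−1)mc², so γ = 1 + 16520/1875.6 = 9.8078.
Then v/c = √(1 − γ⁻²) = √(1 − 0.0103958) = √0.9896042 = 0.995.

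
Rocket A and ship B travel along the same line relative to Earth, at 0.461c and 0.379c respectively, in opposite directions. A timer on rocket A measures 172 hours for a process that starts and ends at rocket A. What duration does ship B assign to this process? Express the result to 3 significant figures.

246 hours

Transform rocket A's velocity into ship B's frame: (0.461 + 0.379)/(1 + 0.461·0.379) = 0.84/1.174719, so the relative speed is 0.71506c.
At |u| = 0.71506c, γ = (1 − 0.511311)^(−1/2) = 1.4305.
Rocket A's interval is proper; time dilation gives Δt_B = γΔτ = 1.4305 × 172 hours = 246 hours.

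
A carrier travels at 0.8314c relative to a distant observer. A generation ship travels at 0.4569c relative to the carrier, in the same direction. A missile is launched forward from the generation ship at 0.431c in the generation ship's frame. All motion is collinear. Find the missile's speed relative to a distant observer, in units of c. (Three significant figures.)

0.973c

Compose velocities in two stages. Stage 1 (into S'): u₁ = (0.431+0.4569)/(1+0.431×0.4569) = 0.74182.
Stage 2 (into S): u = (0.74182+0.8314)/(1+0.74182×0.8314) = 0.97308, so the speed is 0.973c.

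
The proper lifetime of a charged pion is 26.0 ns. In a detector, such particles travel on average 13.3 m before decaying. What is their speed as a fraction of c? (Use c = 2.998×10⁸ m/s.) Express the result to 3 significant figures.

0.863c

Lab distance = (lab lifetime)·v = γτ·βc, so βγ = d/(cτ) = 13.30/(2.998×10⁸ × 2.600×10^-8) = 1.7063.
With βγ = 1.7063: γ² = 1 + (βγ)² = 3.91146, and β = (βγ)/γ = 1.7063/1.97774 = 0.863.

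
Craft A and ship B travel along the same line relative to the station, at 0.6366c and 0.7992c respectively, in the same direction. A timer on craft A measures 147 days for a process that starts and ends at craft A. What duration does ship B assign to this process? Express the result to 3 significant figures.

156 days

Transform craft A's velocity into ship B's frame: (0.6366 − 0.7992)/(1 − 0.6366·0.7992) = −0.1626/0.49122928, so the relative speed is 0.33101c.
At |u| = 0.33101c, γ = (1 − 0.109568)^(−1/2) = 1.0597.
Craft A's interval is proper; time dilation gives Δt_B = γΔτ = 1.0597 × 147 days = 156 days.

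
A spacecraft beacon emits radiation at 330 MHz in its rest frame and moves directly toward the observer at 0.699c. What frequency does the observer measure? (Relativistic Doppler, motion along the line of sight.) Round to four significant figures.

784.0 MHz

Relativistic Doppler (source moving toward): f_obs = f_src · √((1+β)/(1−β)).
With β = 0.699: factor = √(1.699/0.301) = 2.3758.
f_obs = 330 × 2.3758 = 784.0 MHz.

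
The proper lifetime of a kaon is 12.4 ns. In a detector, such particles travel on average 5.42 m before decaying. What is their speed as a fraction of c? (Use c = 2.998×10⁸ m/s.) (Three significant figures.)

0.825c

Lab distance = (lab lifetime)·v = γτ·βc, so βγ = d/(cτ) = 5.420/(2.998×10⁸ × 1.240×10^-8) = 1.458.
With βγ = 1.458: γ² = 1 + (βγ)² = 3.12576, and β = (βγ)/γ = 1.458/1.76798 = 0.825.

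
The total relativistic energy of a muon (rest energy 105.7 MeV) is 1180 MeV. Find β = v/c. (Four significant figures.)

0.9960

γ = E/(mc²) = 1180/105.7 = 11.164.
β = √(1 − 1/γ²) = √(1 − 0.00802344) = √0.99197656 = 0.9960.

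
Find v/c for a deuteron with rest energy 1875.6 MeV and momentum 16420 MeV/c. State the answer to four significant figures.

0.9935

βγ = pc/(mc²) = 16420/1875.6 = 8.7545.
Since γ² = 1 + (βγ)² = 77.6413, γ = √77.6413 = 8.81143, and β = (βγ)/γ = 8.7545/8.81143 = 0.9935.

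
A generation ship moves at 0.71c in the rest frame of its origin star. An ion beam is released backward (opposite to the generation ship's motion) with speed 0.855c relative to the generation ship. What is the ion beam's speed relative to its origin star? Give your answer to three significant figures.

In units of c, u = (u' + v)/(1 + u'v) with u' = −0.855 and v = 0.71.
Numerator: −0.855 + 0.71 = −0.145. Denominator: 1 + (−0.855)(0.71) = 0.39295.
u = −0.145/0.39295 = −0.369, so the speed is 0.369c.

0.369c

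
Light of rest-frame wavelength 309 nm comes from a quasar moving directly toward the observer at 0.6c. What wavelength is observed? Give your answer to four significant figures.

Relativistic Doppler for wavelength: λ_obs = λ_src · √((1−β)/(1+β)).
With β = 0.6: factor = √(0.4/1.6) = 0.5.
λ_obs = 309 × 0.5 = 154.5 nm.

154.5 nm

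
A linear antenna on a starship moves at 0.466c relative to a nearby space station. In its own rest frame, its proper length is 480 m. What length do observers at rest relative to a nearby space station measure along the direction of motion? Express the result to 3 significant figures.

Lorentz factor: γ = (1 − 0.217156)^(−1/2) = 1.1302.
Length contraction: L = L₀/γ = 480/1.1302 = 425 m.

425 m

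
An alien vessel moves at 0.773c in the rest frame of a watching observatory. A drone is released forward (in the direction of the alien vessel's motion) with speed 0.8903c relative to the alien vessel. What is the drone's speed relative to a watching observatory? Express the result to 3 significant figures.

0.985c

Relativistic velocity addition: u = (u' + v)/(1 + u'v/c²), with u' = 0.8903c and v = 0.773c.
Numerator: 0.8903 + 0.773 = 1.6633. Denominator: 1 + (0.8903)(0.773) = 1.6882019.
u = 1.6633/1.6882019 = 0.98525, so the speed is 0.985c.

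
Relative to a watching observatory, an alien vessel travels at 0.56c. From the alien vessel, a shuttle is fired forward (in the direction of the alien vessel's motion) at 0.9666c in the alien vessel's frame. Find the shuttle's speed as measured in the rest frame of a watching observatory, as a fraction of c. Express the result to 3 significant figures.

0.990c

In units of c, u = (u' + v)/(1 + u'v) with u' = 0.9666 and v = 0.56.
Numerator: 0.9666 + 0.56 = 1.5266. Denominator: 1 + (0.9666)(0.56) = 1.541296.
u = 1.5266/1.541296 = 0.99047, so the speed is 0.990c.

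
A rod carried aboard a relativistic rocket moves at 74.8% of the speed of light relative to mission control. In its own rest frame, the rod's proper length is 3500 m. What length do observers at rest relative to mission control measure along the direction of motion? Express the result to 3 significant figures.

2320 m

γ = 1/√(1 − β²) = 1/√(1 − 0.559504) = 1/√0.440496 = 1/0.663699 = 1.5067.
Along the direction of motion the measured length is L₀/γ = 3500/1.5067 = 2320 m.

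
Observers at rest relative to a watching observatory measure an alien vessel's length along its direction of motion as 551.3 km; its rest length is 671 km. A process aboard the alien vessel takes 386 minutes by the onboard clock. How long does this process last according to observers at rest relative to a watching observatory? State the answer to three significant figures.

470 minutes

γ = L₀/L = 671/551.3 = 1.21712.
The same γ dilates the second interval: 1.21712 × 386 minutes = 470 minutes.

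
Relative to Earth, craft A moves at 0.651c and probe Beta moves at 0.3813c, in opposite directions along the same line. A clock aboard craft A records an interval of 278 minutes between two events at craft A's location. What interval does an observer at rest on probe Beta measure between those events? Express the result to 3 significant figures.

The velocity of craft A relative to probe Beta is (0.651 + 0.3813)c / (1 + 0.651×0.3813) = 0.82701c; relative speed 0.82701c.
At |u| = 0.82701c, γ = (1 − 0.683946)^(−1/2) = 1.7788.
Craft A's interval is proper; time dilation gives Δt_B = γΔτ = 1.7788 × 278 minutes = 495 minutes.

495 minutes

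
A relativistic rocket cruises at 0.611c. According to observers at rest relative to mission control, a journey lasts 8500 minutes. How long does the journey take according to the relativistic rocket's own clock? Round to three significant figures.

γ = 1/√(1 − β²) = 1/√(1 − 0.373321) = 1/√0.626679 = 1/0.791631 = 1.2632.
The relativistic rocket's clock runs slow as seen from mission control, so Δτ = Δt/γ = 8500/1.2632 = 6730 minutes.

6730 minutes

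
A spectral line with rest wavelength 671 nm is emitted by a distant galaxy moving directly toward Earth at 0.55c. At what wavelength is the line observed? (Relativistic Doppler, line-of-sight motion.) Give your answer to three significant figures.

Relativistic Doppler for wavelength: λ_obs = λ_src · √((1−β)/(1+β)).
With β = 0.55: factor = √(0.45/1.55) = 0.53882.
λ_obs = 671 × 0.53882 = 362 nm.

362 nm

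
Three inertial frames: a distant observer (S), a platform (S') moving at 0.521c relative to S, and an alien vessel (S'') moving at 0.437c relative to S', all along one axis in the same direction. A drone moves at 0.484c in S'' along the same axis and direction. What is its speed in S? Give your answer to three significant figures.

Compose velocities in two stages. Stage 1 (into S'): u₁ = (0.484+0.437)/(1+0.484×0.437) = 0.76021.
Stage 2 (into S): u = (0.76021+0.521)/(1+0.76021×0.521) = 0.91773, so the speed is 0.918c.

0.918c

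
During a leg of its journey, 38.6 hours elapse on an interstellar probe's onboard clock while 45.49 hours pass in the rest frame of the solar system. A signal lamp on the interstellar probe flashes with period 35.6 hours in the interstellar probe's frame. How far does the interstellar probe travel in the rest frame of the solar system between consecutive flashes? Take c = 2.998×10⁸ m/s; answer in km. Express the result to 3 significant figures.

2.40×10^10 km

The time-dilation ratio gives γ = 45.49/38.6 = 1.1785.
β = √(1 − 1/γ²) = 0.52914. Lab-frame period = γτ = 1.1785×35.6 hours = 41.955 hours. Distance = βc × γτ = 0.52914 × 2.998×10⁸ m/s × 151038 s = 2.3960×10^13 m = 2.40×10^10 km.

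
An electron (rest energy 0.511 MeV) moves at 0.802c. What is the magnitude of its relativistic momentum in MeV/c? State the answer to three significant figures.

0.686 MeV/c

γ = 1/√(1 − β²) = 1/√(1 − 0.643204) = 1/√0.356796 = 1/0.597324 = 1.6741.
Momentum: p = γβ·mc = 1.6741 × 0.802 × 0.511 MeV/c = 0.686 MeV/c.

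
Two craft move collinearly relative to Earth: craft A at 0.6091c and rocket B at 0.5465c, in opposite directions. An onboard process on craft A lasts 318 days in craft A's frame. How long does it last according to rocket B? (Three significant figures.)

638 days

Speed of craft A in rocket B's frame: u = (v_A + v_B)/(1 + v_A v_B/c²) = (0.6091 + 0.5465)/(1 + 0.6091×0.5465) = 1.1556/1.33287315 = 0.867; |u| = 0.867c.
At |u| = 0.867c, γ = (1 − 0.751689)^(−1/2) = 2.0068.
Craft A's interval is proper; time dilation gives Δt_B = γΔτ = 2.0068 × 318 days = 638 days.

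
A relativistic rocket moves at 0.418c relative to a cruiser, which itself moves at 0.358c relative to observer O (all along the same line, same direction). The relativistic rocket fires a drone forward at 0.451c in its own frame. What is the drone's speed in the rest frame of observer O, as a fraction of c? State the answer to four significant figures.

First combine the drone and relativistic rocket (S''→S'): u₁ = (0.451 + 0.418)/(1 + 0.451×0.418) = 0.869/1.188518 = 0.73116.
Then combine with the cruiser (S'→S): u = (0.73116 + 0.358)/(1 + 0.73116×0.358) = 1.08916/1.26175528 = 0.86321.

0.8632c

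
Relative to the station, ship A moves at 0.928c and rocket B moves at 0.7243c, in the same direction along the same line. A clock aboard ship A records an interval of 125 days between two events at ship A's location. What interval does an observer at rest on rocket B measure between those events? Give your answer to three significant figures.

160 days

Transform ship A's velocity into rocket B's frame: (0.928 − 0.7243)/(1 − 0.928·0.7243) = 0.2037/0.3278496, so the relative speed is 0.62132c.
γ for this relative speed: γ = 1/√(1 − 0.386039) = 1.2762.
Ship A's interval is proper; time dilation gives Δt_B = γΔτ = 1.2762 × 125 days = 160 days.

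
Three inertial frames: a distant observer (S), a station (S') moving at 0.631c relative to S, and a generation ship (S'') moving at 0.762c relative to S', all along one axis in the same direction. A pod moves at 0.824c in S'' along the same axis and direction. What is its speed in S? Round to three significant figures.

Apply u = (u'+v)/(1+u'v) twice. Pod in the station frame: (0.824+0.762)/(1+0.824·0.762) = 1.586/1.627888 = 0.97427c.
That velocity, transformed to the rest frame of a distant observer: (0.97427+0.631)/(1+0.97427·0.631) = 1.60527/1.61476437 = 0.99412c.

0.994c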